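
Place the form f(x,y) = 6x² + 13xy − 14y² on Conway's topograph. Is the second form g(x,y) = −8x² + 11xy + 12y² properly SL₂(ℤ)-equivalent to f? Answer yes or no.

D₁ = 505, D₂ = 505
river cycle of f (length 8): (-14, 15, 5), (5, 15, -14), (-14, 13, 6), (6, 11, -16), (-16, 21, 1), (1, 21, -16), (-16, 11, 6), (6, 13, -14)
river cycle of g (length 8): (12, 13, -7), (-7, 15, 10), (10, 5, -12), (-12, 19, 3), (3, 17, -18), (-18, 19, 2), (2, 21, -8), (-8, 11, 12)
cycles differ ⇒ inequivalent

no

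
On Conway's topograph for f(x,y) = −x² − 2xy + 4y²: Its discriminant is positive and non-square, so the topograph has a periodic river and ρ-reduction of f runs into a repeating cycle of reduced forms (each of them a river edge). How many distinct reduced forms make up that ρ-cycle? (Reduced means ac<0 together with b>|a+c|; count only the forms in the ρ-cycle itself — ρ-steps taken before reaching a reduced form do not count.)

D = 20, ⌊√D⌋ = 4
descent: ρ → (4,2,-1)
descent: ρ → (-1,4,1)  [lands on river]
river: ρ → (1,4,-1)
ρ-cycle length = 2 (tail of 2 descent steps not counted)

2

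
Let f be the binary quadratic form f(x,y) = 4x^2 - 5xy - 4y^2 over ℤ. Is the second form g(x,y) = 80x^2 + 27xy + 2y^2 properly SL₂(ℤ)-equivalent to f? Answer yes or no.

D₁ = 89, D₂ = 89
river cycle of f (length 14): (-4, 5, 4), (4, 3, -5), (-5, 7, 2), (2, 9, -1), (-1, 9, 2), (2, 7, -5), (-5, 3, 4), (4, 5, -4), (-4, 3, 5), (5, 7, -2), … (4 more)
river cycle of g (length 14): (2, 9, -1), (-1, 9, 2), (2, 7, -5), (-5, 3, 4), (4, 5, -4), (-4, 3, 5), (5, 7, -2), (-2, 9, 1), (1, 9, -2), (-2, 7, 5), … (4 more)
cycles coincide ⇒ equivalent

yes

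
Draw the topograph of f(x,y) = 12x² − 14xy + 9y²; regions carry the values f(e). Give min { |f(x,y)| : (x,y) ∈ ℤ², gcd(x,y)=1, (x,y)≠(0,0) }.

translate: b→10 (≡-14 mod 24), so (12,-14,9)→(12,10,7)
flip: (12,10,7)→(7,-10,12)
translate: b→4 (≡-10 mod 14), so (7,-10,12)→(7,4,9)
reduced (well bottom): (7,4,9) with a≤c, −a<b≤a
well minimum = a = 7

7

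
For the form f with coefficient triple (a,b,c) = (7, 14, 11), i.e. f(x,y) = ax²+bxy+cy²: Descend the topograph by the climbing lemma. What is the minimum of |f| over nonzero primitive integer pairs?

translate: b→0 (≡14 mod 14), so (7,14,11)→(7,0,4)
flip: (7,0,4)→(4,0,7)
reduced (well bottom): (4,0,7) with a≤c, −a<b≤a
well minimum = a = 4

4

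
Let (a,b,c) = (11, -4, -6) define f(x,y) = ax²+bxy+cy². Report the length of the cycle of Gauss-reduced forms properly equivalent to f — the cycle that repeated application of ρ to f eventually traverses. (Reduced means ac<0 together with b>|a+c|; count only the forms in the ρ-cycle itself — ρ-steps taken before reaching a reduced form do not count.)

D = 280, ⌊√D⌋ = 16
descent: ρ → (-6,16,1)  [lands on river]
river: ρ → (1,16,-6)
river: ρ → (-6,8,9)
river: ρ → (9,10,-5)
river: ρ → (-5,10,9)
river: ρ → (9,8,-6)
ρ-cycle length = 6 (tail of 1 descent step not counted)

6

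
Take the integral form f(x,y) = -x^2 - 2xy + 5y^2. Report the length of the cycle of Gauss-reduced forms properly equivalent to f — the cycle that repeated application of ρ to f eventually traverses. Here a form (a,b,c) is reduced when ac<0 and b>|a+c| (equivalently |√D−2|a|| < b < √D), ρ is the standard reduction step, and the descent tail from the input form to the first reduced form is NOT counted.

D = 24, ⌊√D⌋ = 4
descent: ρ → (5,2,-1)
descent: ρ → (-1,4,2)  [lands on river]
river: ρ → (2,4,-1)
ρ-cycle length = 2 (tail of 2 descent steps not counted)

2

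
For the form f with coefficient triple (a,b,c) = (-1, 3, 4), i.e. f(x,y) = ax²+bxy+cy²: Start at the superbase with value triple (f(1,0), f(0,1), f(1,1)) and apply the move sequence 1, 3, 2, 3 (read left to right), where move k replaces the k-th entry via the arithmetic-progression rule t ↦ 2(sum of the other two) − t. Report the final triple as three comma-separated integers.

start (-1,4,6) = (f(1,0),f(0,1),f(1,1))
replace slot 1: 2·(4+6) − (-1) = 21 → (21,4,6)
replace slot 3: 2·(21+4) − 6 = 44 → (21,4,44)
replace slot 2: 2·(21+44) − 4 = 126 → (21,126,44)
replace slot 3: 2·(21+126) − 44 = 250 → (21,126,250)

21,126,250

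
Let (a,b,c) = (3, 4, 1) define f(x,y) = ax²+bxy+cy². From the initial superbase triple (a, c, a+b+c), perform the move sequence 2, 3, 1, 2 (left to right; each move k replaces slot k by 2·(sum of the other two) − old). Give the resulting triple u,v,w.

start (3,1,8) = (f(1,0),f(0,1),f(1,1))
replace slot 2: 2·(3+8) − 1 = 21 → (3,21,8)
replace slot 3: 2·(3+21) − 8 = 40 → (3,21,40)
replace slot 1: 2·(21+40) − 3 = 119 → (119,21,40)
replace slot 2: 2·(119+40) − 21 = 297 → (119,297,40)

119,297,40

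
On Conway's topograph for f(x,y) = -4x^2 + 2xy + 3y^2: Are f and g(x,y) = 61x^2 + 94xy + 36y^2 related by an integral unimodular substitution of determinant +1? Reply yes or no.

D₁ = 52, D₂ = 52
river cycle of f (length 10): (3, 4, -3), (-3, 2, 4), (4, 6, -1), (-1, 6, 4), (4, 2, -3), (-3, 4, 3), (3, 2, -4), (-4, 6, 1), (1, 6, -4), (-4, 2, 3)
river cycle of g (length 10): (3, 4, -3), (-3, 2, 4), (4, 6, -1), (-1, 6, 4), (4, 2, -3), (-3, 4, 3), (3, 2, -4), (-4, 6, 1), (1, 6, -4), (-4, 2, 3)
cycles coincide ⇒ equivalent

yes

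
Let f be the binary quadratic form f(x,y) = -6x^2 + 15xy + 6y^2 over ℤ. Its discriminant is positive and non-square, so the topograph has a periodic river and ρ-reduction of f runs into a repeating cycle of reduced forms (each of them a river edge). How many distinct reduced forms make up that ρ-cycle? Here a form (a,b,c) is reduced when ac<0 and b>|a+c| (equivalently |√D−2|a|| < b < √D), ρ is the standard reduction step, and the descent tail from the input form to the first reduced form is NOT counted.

D = 369, ⌊√D⌋ = 19
river: ρ → (6,9,-12)
river: ρ → (-12,15,3)
river: ρ → (3,15,-12)
river: ρ → (-12,9,6)
river: ρ → (6,15,-6)
river: ρ → (-6,9,12)
river: ρ → (12,15,-3)
river: ρ → (-3,15,12)
river: ρ → (12,9,-6)
river: ρ → (-6,15,6)
ρ-cycle length = 10 (tail of 0 descent steps not counted)

10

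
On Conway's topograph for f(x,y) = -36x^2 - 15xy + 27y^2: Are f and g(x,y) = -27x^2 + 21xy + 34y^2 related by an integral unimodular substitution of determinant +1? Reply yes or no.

D₁ = 4113, D₂ = 4113
river cycle of f (length 46): (27, 15, -36), (-36, 57, 6), (6, 63, -6), (-6, 57, 36), (36, 15, -27), (-27, 39, 24), (24, 57, -9), (-9, 51, 42), (42, 33, -18), (-18, 39, 36), … (36 more)
river cycle of g (length 46): (34, 47, -14), (-14, 37, 49), (49, 61, -2), (-2, 63, 18), (18, 45, -29), (-29, 13, 34), (34, 55, -8), (-8, 57, 27), (27, 51, -14), (-14, 61, 7), … (36 more)
cycles differ ⇒ inequivalent

no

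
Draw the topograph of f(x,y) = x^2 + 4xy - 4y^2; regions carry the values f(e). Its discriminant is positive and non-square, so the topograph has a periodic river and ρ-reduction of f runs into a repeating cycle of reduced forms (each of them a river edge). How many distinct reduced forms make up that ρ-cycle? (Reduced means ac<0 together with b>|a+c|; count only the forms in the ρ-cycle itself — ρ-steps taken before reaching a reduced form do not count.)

D = 32, ⌊√D⌋ = 5
river: ρ → (-4,4,1)
river: ρ → (1,4,-4)
ρ-cycle length = 2 (tail of 0 descent steps not counted)

2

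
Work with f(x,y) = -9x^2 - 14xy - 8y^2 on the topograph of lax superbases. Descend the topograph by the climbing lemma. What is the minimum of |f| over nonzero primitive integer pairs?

translate: b→-4 (≡14 mod 18), so (9,14,8)→(9,-4,3)
flip: (9,-4,3)→(3,4,9)
translate: b→-2 (≡4 mod 6), so (3,4,9)→(3,-2,8)
reduced (well bottom): (3,-2,8) with a≤c, −a<b≤a
well minimum |f| = |-3| = 3 (negative-definite)

3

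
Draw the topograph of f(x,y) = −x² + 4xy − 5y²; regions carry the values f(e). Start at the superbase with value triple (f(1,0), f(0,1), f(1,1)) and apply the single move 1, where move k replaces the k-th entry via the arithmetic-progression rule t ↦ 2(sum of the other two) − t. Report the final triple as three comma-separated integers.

start (-1,-5,-2) = (f(1,0),f(0,1),f(1,1))
replace slot 1: 2·((-5)+(-2)) − (-1) = -13 → (-13,-5,-2)

-13,-5,-2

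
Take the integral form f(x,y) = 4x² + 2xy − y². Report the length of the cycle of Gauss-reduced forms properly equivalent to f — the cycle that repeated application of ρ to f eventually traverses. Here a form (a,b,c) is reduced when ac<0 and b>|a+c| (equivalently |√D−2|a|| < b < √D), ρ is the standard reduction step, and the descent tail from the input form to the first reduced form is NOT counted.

D = 20, ⌊√D⌋ = 4
descent: ρ → (-1,4,1)  [lands on river]
river: ρ → (1,4,-1)
ρ-cycle length = 2 (tail of 1 descent step not counted)

2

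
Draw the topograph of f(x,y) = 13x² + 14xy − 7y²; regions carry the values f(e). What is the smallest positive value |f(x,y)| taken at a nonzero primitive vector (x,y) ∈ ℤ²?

river: ρ → (-7,14,13)
river: ρ → (13,12,-8)
river: ρ → (-8,20,5)
river: ρ → (5,20,-8)
river: ρ → (-8,12,13)
river: ρ → (13,14,-7)
closes: descent 0, river 6
min |a| on river = 5

5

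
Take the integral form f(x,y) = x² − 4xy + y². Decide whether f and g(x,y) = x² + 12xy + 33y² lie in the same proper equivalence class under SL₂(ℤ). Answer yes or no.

D₁ = 12, D₂ = 12
river cycle of f (length 2): (1, 2, -2), (-2, 2, 1)
river cycle of g (length 2): (1, 2, -2), (-2, 2, 1)
cycles coincide ⇒ equivalent

yes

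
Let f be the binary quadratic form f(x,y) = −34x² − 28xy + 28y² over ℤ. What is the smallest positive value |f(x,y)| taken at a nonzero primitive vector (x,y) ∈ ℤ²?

descent: ρ → (28,28,-34)  [lands on river]
river: ρ → (-34,40,22)
river: ρ → (22,48,-26)
river: ρ → (-26,56,14)
river: ρ → (14,56,-26)
river: ρ → (-26,48,22)
river: ρ → (22,40,-34)
river: ρ → (-34,28,28)
closes: descent 1, river 8
min |a| on river = 14

14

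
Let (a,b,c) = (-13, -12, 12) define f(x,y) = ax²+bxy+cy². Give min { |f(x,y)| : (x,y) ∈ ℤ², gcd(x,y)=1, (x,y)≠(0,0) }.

descent: ρ → (12,12,-13)  [lands on river]
river: ρ → (-13,14,11)
river: ρ → (11,8,-16)
river: ρ → (-16,24,3)
river: ρ → (3,24,-16)
river: ρ → (-16,8,11)
river: ρ → (11,14,-13)
river: ρ → (-13,12,12)
closes: descent 1, river 8
min |a| on river = 3

3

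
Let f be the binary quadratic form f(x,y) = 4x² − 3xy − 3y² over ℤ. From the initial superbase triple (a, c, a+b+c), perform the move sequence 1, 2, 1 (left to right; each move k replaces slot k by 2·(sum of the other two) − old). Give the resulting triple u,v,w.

start (4,-3,-2) = (f(1,0),f(0,1),f(1,1))
replace slot 1: 2·((-3)+(-2)) − 4 = -14 → (-14,-3,-2)
replace slot 2: 2·((-14)+(-2)) − (-3) = -29 → (-14,-29,-2)
replace slot 1: 2·((-29)+(-2)) − (-14) = -48 → (-48,-29,-2)

-48,-29,-2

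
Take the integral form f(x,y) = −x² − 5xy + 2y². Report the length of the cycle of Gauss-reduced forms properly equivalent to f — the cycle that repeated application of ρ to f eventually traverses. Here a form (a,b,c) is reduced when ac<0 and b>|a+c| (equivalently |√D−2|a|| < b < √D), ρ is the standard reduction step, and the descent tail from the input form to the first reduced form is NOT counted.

D = 33, ⌊√D⌋ = 5
descent: ρ → (2,5,-1)  [lands on river]
river: ρ → (-1,5,2)
river: ρ → (2,3,-3)
river: ρ → (-3,3,2)
ρ-cycle length = 4 (tail of 1 descent step not counted)

4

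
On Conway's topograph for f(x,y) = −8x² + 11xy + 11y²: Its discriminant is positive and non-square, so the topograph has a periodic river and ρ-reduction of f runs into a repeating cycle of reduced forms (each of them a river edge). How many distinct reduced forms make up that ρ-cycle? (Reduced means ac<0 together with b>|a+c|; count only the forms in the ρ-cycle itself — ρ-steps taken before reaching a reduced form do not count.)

D = 473, ⌊√D⌋ = 21
river: ρ → (11,11,-8)
river: ρ → (-8,21,1)
river: ρ → (1,21,-8)
river: ρ → (-8,11,11)
ρ-cycle length = 4 (tail of 0 descent steps not counted)

4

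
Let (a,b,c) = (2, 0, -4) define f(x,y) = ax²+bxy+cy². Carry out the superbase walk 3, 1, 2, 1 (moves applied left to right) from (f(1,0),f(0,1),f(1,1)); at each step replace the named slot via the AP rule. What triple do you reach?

start (2,-4,-2) = (f(1,0),f(0,1),f(1,1))
replace slot 3: 2·(2+(-4)) − (-2) = -2 → (2,-4,-2)
replace slot 1: 2·((-4)+(-2)) − 2 = -14 → (-14,-4,-2)
replace slot 2: 2·((-14)+(-2)) − (-4) = -28 → (-14,-28,-2)
replace slot 1: 2·((-28)+(-2)) − (-14) = -46 → (-46,-28,-2)

-46,-28,-2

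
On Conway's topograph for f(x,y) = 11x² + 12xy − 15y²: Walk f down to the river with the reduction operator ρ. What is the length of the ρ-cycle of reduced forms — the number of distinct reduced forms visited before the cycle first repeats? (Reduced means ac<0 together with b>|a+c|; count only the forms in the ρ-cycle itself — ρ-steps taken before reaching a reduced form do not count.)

D = 804, ⌊√D⌋ = 28
river: ρ → (-15,18,8)
river: ρ → (8,14,-19)
river: ρ → (-19,24,3)
river: ρ → (3,24,-19)
river: ρ → (-19,14,8)
river: ρ → (8,18,-15)
river: ρ → (-15,12,11)
river: ρ → (11,10,-16)
river: ρ → (-16,22,5)
river: ρ → (5,28,-1)
river: ρ → (-1,28,5)
river: ρ → (5,22,-16)
river: ρ → (-16,10,11)
river: ρ → (11,12,-15)
ρ-cycle length = 14 (tail of 0 descent steps not counted)

14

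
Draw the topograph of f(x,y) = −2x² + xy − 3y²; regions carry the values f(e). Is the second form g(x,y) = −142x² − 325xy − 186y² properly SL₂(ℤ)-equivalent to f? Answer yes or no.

D₁ = -23, D₂ = -23
f is negative-definite; reduce −f:
−f: reduced (well bottom): (2,-1,3) with a≤c, −a<b≤a
flip sign back: reduced form of f is (-2,1,-3)
g is negative-definite; reduce −g:
−g: translate: b→41 (≡325 mod 284), so (142,325,186)→(142,41,3)
−g: flip: (142,41,3)→(3,-41,142)
−g: translate: b→1 (≡-41 mod 6), so (3,-41,142)→(3,1,2)
−g: flip: (3,1,2)→(2,-1,3)
−g: reduced (well bottom): (2,-1,3) with a≤c, −a<b≤a
flip sign back: reduced form of g is (-2,1,-3)
reduced forms (-2, 1, -3) vs (-2, 1, -3) ⇒ equivalent

yes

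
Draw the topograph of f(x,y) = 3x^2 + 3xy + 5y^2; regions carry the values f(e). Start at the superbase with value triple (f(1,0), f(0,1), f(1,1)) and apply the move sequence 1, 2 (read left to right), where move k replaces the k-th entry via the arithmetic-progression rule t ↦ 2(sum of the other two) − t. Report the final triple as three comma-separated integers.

start (3,5,11) = (f(1,0),f(0,1),f(1,1))
replace slot 1: 2·(5+11) − 3 = 29 → (29,5,11)
replace slot 2: 2·(29+11) − 5 = 75 → (29,75,11)

29,75,11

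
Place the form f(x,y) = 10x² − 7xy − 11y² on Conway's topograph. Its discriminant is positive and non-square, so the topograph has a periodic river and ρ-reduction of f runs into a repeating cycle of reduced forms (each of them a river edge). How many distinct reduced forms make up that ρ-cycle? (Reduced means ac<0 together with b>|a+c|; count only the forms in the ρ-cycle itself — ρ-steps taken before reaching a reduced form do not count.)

D = 489, ⌊√D⌋ = 22
descent: ρ → (-11,7,10)  [lands on river]
river: ρ → (10,13,-8)
river: ρ → (-8,19,4)
river: ρ → (4,21,-3)
river: ρ → (-3,21,4)
river: ρ → (4,19,-8)
river: ρ → (-8,13,10)
river: ρ → (10,7,-11)
river: ρ → (-11,15,6)
river: ρ → (6,21,-2)
river: ρ → (-2,19,16)
river: ρ → (16,13,-5)
river: ρ → (-5,17,10)
river: ρ → (10,3,-12)
river: ρ → (-12,21,1)
river: ρ → (1,21,-12)
river: ρ → (-12,3,10)
river: ρ → (10,17,-5)
river: ρ → (-5,13,16)
river: ρ → (16,19,-2)
river: ρ → (-2,21,6)
river: ρ → (6,15,-11)
ρ-cycle length = 22 (tail of 1 descent step not counted)

22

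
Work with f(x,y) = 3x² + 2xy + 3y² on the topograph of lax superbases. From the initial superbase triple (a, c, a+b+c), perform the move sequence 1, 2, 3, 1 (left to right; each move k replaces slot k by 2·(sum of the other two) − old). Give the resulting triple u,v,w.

start (3,3,8) = (f(1,0),f(0,1),f(1,1))
replace slot 1: 2·(3+8) − 3 = 19 → (19,3,8)
replace slot 2: 2·(19+8) − 3 = 51 → (19,51,8)
replace slot 3: 2·(19+51) − 8 = 132 → (19,51,132)
replace slot 1: 2·(51+132) − 19 = 347 → (347,51,132)

347,51,132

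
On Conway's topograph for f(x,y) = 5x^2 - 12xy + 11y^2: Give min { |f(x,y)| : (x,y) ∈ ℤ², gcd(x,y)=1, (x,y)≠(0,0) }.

translate: b→-2 (≡-12 mod 10), so (5,-12,11)→(5,-2,4)
flip: (5,-2,4)→(4,2,5)
reduced (well bottom): (4,2,5) with a≤c, −a<b≤a
well minimum = a = 4

4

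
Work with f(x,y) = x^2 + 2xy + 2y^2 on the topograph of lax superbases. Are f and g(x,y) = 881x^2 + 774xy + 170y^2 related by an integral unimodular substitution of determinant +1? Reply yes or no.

D₁ = -4, D₂ = -4
f: translate: b→0 (≡2 mod 2), so (1,2,2)→(1,0,1)
f: reduced (well bottom): (1,0,1) with a≤c, −a<b≤a
g: flip: (881,774,170)→(170,-774,881)
g: translate: b→-94 (≡-774 mod 340), so (170,-774,881)→(170,-94,13)
g: flip: (170,-94,13)→(13,94,170)
g: translate: b→-10 (≡94 mod 26), so (13,94,170)→(13,-10,2)
g: flip: (13,-10,2)→(2,10,13)
g: translate: b→2 (≡10 mod 4), so (2,10,13)→(2,2,1)
g: flip: (2,2,1)→(1,-2,2)
g: translate: b→0 (≡-2 mod 2), so (1,-2,2)→(1,0,1)
g: reduced (well bottom): (1,0,1) with a≤c, −a<b≤a
reduced forms (1, 0, 1) vs (1, 0, 1) ⇒ equivalent

yes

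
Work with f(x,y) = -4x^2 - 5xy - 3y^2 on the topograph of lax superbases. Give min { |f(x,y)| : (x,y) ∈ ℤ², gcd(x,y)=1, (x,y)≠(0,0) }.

translate: b→-3 (≡5 mod 8), so (4,5,3)→(4,-3,2)
flip: (4,-3,2)→(2,3,4)
translate: b→-1 (≡3 mod 4), so (2,3,4)→(2,-1,3)
reduced (well bottom): (2,-1,3) with a≤c, −a<b≤a
well minimum |f| = |-2| = 2 (negative-definite)

2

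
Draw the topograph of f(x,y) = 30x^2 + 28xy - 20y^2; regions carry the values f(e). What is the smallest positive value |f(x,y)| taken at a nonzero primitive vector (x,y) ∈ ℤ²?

river: ρ → (-20,52,6)
river: ρ → (6,56,-2)
river: ρ → (-2,56,6)
river: ρ → (6,52,-20)
river: ρ → (-20,28,30)
river: ρ → (30,32,-18)
river: ρ → (-18,40,22)
river: ρ → (22,48,-10)
river: ρ → (-10,52,12)
river: ρ → (12,44,-26)
river: ρ → (-26,8,30)
river: ρ → (30,52,-4)
river: ρ → (-4,52,30)
river: ρ → (30,8,-26)
river: ρ → (-26,44,12)
river: ρ → (12,52,-10)
river: ρ → (-10,48,22)
river: ρ → (22,40,-18)
river: ρ → (-18,32,30)
river: ρ → (30,28,-20)
closes: descent 0, river 20
min |a| on river = 2

2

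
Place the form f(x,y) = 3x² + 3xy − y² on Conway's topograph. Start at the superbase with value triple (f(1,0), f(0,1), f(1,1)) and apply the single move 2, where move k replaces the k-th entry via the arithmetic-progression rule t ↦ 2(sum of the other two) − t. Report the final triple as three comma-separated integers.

start (3,-1,5) = (f(1,0),f(0,1),f(1,1))
replace slot 2: 2·(3+5) − (-1) = 17 → (3,17,5)

3,17,5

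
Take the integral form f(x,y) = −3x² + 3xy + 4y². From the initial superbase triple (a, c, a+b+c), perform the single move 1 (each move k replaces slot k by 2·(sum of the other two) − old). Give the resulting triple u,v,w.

start (-3,4,4) = (f(1,0),f(0,1),f(1,1))
replace slot 1: 2·(4+4) − (-3) = 19 → (19,4,4)

19,4,4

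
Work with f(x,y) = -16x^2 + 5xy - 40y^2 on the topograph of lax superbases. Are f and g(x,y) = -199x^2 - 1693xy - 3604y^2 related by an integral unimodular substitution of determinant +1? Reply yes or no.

D₁ = -2535, D₂ = -2535
f is negative-definite; reduce −f:
−f: reduced (well bottom): (16,-5,40) with a≤c, −a<b≤a
flip sign back: reduced form of f is (-16,5,-40)
g is negative-definite; reduce −g:
−g: translate: b→101 (≡1693 mod 398), so (199,1693,3604)→(199,101,16)
−g: flip: (199,101,16)→(16,-101,199)
−g: translate: b→-5 (≡-101 mod 32), so (16,-101,199)→(16,-5,40)
−g: reduced (well bottom): (16,-5,40) with a≤c, −a<b≤a
flip sign back: reduced form of g is (-16,5,-40)
reduced forms (-16, 5, -40) vs (-16, 5, -40) ⇒ equivalent

yes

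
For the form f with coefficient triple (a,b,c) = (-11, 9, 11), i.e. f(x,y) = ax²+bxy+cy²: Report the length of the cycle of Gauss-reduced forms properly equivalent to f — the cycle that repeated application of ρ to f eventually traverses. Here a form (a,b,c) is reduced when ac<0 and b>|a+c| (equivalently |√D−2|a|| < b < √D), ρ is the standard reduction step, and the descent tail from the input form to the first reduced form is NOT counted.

D = 565, ⌊√D⌋ = 23
river: ρ → (11,13,-9)
river: ρ → (-9,23,1)
river: ρ → (1,23,-9)
river: ρ → (-9,13,11)
river: ρ → (11,9,-11)
river: ρ → (-11,13,9)
river: ρ → (9,23,-1)
river: ρ → (-1,23,9)
river: ρ → (9,13,-11)
river: ρ → (-11,9,11)
ρ-cycle length = 10 (tail of 0 descent steps not counted)

10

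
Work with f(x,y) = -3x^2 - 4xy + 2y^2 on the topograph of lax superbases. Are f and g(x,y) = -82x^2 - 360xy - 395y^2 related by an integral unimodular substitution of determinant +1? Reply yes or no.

D₁ = 40, D₂ = 40
river cycle of f (length 6): (2, 4, -3), (-3, 2, 3), (3, 4, -2), (-2, 4, 3), (3, 2, -3), (-3, 4, 2)
river cycle of g (length 6): (-3, 2, 3), (3, 4, -2), (-2, 4, 3), (3, 2, -3), (-3, 4, 2), (2, 4, -3)
cycles coincide ⇒ equivalent

yes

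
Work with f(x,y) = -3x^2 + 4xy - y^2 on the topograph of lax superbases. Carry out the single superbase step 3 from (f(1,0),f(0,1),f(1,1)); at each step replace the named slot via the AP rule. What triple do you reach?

start (-3,-1,0) = (f(1,0),f(0,1),f(1,1))
replace slot 3: 2·((-3)+(-1)) − 0 = -8 → (-3,-1,-8)

-3,-1,-8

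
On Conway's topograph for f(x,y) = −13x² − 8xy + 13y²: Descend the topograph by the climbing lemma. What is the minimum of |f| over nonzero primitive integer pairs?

descent: ρ → (13,8,-13)  [lands on river]
river: ρ → (-13,18,8)
river: ρ → (8,14,-17)
river: ρ → (-17,20,5)
river: ρ → (5,20,-17)
river: ρ → (-17,14,8)
river: ρ → (8,18,-13)
river: ρ → (-13,8,13)
river: ρ → (13,18,-8)
river: ρ → (-8,14,17)
river: ρ → (17,20,-5)
river: ρ → (-5,20,17)
river: ρ → (17,14,-8)
river: ρ → (-8,18,13)
closes: descent 1, river 14
min |a| on river = 5

5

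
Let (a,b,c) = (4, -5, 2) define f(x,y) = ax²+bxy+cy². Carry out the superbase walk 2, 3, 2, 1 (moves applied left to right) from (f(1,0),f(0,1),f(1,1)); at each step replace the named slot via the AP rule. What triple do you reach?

start (4,2,1) = (f(1,0),f(0,1),f(1,1))
replace slot 2: 2·(4+1) − 2 = 8 → (4,8,1)
replace slot 3: 2·(4+8) − 1 = 23 → (4,8,23)
replace slot 2: 2·(4+23) − 8 = 46 → (4,46,23)
replace slot 1: 2·(46+23) − 4 = 134 → (134,46,23)

134,46,23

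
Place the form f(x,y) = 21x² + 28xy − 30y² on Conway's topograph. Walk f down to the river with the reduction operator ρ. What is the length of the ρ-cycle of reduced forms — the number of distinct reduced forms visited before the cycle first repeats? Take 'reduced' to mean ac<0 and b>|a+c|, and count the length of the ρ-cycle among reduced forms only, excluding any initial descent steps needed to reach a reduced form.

D = 3304, ⌊√D⌋ = 57
river: ρ → (-30,32,19)
river: ρ → (19,44,-18)
river: ρ → (-18,28,35)
river: ρ → (35,42,-11)
river: ρ → (-11,46,27)
river: ρ → (27,8,-30)
river: ρ → (-30,52,5)
river: ρ → (5,48,-50)
river: ρ → (-50,52,3)
river: ρ → (3,56,-14)
river: ρ → (-14,56,3)
river: ρ → (3,52,-50)
river: ρ → (-50,48,5)
river: ρ → (5,52,-30)
river: ρ → (-30,8,27)
river: ρ → (27,46,-11)
river: ρ → (-11,42,35)
river: ρ → (35,28,-18)
river: ρ → (-18,44,19)
river: ρ → (19,32,-30)
river: ρ → (-30,28,21)
river: ρ → (21,56,-2)
river: ρ → (-2,56,21)
river: ρ → (21,28,-30)
ρ-cycle length = 24 (tail of 0 descent steps not counted)

24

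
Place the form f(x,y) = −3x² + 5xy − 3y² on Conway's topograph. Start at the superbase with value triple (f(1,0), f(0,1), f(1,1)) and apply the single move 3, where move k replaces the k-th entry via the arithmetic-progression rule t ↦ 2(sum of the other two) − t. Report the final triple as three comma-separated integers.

start (-3,-3,-1) = (f(1,0),f(0,1),f(1,1))
replace slot 3: 2·((-3)+(-3)) − (-1) = -11 → (-3,-3,-11)

-3,-3,-11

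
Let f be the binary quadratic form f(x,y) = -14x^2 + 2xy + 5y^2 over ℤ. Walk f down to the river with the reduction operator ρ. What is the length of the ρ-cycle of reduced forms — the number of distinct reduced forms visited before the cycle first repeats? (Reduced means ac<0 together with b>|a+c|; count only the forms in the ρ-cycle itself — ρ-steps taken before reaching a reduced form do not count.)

D = 284, ⌊√D⌋ = 16
descent: ρ → (5,8,-11)  [lands on river]
river: ρ → (-11,14,2)
river: ρ → (2,14,-11)
river: ρ → (-11,8,5)
river: ρ → (5,12,-7)
river: ρ → (-7,16,1)
river: ρ → (1,16,-7)
river: ρ → (-7,12,5)
ρ-cycle length = 8 (tail of 1 descent step not counted)

8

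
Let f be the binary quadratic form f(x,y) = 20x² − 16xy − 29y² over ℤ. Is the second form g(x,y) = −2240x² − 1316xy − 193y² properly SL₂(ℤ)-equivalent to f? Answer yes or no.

D₁ = 2576, D₂ = 2576
river cycle of f (length 10): (-29, 16, 20), (20, 24, -25), (-25, 26, 19), (19, 50, -1), (-1, 50, 19), (19, 26, -25), (-25, 24, 20), (20, 16, -29), (-29, 42, 7), (7, 42, -29)
river cycle of g (length 10): (-29, 16, 20), (20, 24, -25), (-25, 26, 19), (19, 50, -1), (-1, 50, 19), (19, 26, -25), (-25, 24, 20), (20, 16, -29), (-29, 42, 7), (7, 42, -29)
cycles coincide ⇒ equivalent

yes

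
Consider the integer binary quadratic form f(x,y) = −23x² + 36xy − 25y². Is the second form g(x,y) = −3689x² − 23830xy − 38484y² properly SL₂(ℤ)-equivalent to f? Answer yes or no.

D₁ = -1004, D₂ = -1004
f is negative-definite; reduce −f:
−f: translate: b→10 (≡-36 mod 46), so (23,-36,25)→(23,10,12)
−f: flip: (23,10,12)→(12,-10,23)
−f: reduced (well bottom): (12,-10,23) with a≤c, −a<b≤a
flip sign back: reduced form of f is (-12,10,-23)
g is negative-definite; reduce −g:
−g: translate: b→1696 (≡23830 mod 7378), so (3689,23830,38484)→(3689,1696,195)
−g: flip: (3689,1696,195)→(195,-1696,3689)
−g: translate: b→-136 (≡-1696 mod 390), so (195,-1696,3689)→(195,-136,25)
−g: flip: (195,-136,25)→(25,136,195)
−g: translate: b→-14 (≡136 mod 50), so (25,136,195)→(25,-14,12)
−g: flip: (25,-14,12)→(12,14,25)
−g: translate: b→-10 (≡14 mod 24), so (12,14,25)→(12,-10,23)
−g: reduced (well bottom): (12,-10,23) with a≤c, −a<b≤a
flip sign back: reduced form of g is (-12,10,-23)
reduced forms (-12, 10, -23) vs (-12, 10, -23) ⇒ equivalent

yes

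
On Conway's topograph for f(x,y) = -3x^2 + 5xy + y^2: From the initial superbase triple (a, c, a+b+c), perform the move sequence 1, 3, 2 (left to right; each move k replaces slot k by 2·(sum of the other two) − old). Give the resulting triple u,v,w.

start (-3,1,3) = (f(1,0),f(0,1),f(1,1))
replace slot 1: 2·(1+3) − (-3) = 11 → (11,1,3)
replace slot 3: 2·(11+1) − 3 = 21 → (11,1,21)
replace slot 2: 2·(11+21) − 1 = 63 → (11,63,21)

11,63,21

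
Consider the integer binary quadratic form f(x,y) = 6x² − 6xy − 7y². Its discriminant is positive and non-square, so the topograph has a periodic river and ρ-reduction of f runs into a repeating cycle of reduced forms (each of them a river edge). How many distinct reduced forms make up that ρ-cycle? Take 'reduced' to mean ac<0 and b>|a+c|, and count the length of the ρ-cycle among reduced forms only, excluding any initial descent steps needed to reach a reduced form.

D = 204, ⌊√D⌋ = 14
descent: ρ → (-7,6,6)  [lands on river]
river: ρ → (6,6,-7)
river: ρ → (-7,8,5)
river: ρ → (5,12,-3)
river: ρ → (-3,12,5)
river: ρ → (5,8,-7)
ρ-cycle length = 6 (tail of 1 descent step not counted)

6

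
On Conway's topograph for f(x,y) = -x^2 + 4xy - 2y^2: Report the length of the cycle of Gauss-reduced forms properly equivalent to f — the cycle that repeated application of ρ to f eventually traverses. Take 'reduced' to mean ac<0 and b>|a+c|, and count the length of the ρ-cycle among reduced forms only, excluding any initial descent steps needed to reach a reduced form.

D = 8, ⌊√D⌋ = 2
descent: ρ → (-2,0,1)
descent: ρ → (1,2,-1)  [lands on river]
river: ρ → (-1,2,1)
ρ-cycle length = 2 (tail of 2 descent steps not counted)

2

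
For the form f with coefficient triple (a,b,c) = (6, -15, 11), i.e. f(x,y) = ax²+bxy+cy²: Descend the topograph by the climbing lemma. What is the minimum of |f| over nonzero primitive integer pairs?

translate: b→-3 (≡-15 mod 12), so (6,-15,11)→(6,-3,2)
flip: (6,-3,2)→(2,3,6)
translate: b→-1 (≡3 mod 4), so (2,3,6)→(2,-1,5)
reduced (well bottom): (2,-1,5) with a≤c, −a<b≤a
well minimum = a = 2

2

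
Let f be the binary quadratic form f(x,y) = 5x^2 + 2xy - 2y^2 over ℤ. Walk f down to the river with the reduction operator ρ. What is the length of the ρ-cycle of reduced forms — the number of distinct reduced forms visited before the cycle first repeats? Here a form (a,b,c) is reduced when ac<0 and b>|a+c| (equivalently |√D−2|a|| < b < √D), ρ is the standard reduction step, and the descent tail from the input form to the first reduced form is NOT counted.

D = 44, ⌊√D⌋ = 6
descent: ρ → (-2,6,1)  [lands on river]
river: ρ → (1,6,-2)
ρ-cycle length = 2 (tail of 1 descent step not counted)

2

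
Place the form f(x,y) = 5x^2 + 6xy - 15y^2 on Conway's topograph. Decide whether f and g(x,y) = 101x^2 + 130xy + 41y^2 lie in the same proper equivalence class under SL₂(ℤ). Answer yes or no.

D₁ = 336, D₂ = 336
river cycle of f (length 4): (5, 16, -4), (-4, 16, 5), (5, 14, -7), (-7, 14, 5)
river cycle of g (length 4): (5, 16, -4), (-4, 16, 5), (5, 14, -7), (-7, 14, 5)
cycles coincide ⇒ equivalent

yes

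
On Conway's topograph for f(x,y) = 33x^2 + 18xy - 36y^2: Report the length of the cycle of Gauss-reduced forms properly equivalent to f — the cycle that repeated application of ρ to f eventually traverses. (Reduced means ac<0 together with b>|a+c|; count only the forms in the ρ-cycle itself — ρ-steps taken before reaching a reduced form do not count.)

D = 5076, ⌊√D⌋ = 71
river: ρ → (-36,54,15)
river: ρ → (15,66,-12)
river: ρ → (-12,54,45)
river: ρ → (45,36,-21)
river: ρ → (-21,48,33)
river: ρ → (33,18,-36)
ρ-cycle length = 6 (tail of 0 descent steps not counted)

6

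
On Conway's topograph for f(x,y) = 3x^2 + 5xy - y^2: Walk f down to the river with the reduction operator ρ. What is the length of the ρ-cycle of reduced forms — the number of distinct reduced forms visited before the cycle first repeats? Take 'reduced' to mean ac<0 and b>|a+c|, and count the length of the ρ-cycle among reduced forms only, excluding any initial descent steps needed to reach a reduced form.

D = 37, ⌊√D⌋ = 6
river: ρ → (-1,5,3)
river: ρ → (3,1,-3)
river: ρ → (-3,5,1)
river: ρ → (1,5,-3)
river: ρ → (-3,1,3)
river: ρ → (3,5,-1)
ρ-cycle length = 6 (tail of 0 descent steps not counted)

6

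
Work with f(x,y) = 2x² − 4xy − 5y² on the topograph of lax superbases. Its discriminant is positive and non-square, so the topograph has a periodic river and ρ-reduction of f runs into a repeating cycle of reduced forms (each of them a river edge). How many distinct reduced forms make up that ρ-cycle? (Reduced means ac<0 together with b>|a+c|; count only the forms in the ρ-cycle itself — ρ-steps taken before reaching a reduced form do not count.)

D = 56, ⌊√D⌋ = 7
descent: ρ → (-5,4,2)  [lands on river]
river: ρ → (2,4,-5)
river: ρ → (-5,6,1)
river: ρ → (1,6,-5)
ρ-cycle length = 4 (tail of 1 descent step not counted)

4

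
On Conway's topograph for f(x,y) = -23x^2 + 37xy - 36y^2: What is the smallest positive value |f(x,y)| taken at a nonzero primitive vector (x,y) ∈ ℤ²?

translate: b→9 (≡-37 mod 46), so (23,-37,36)→(23,9,22)
flip: (23,9,22)→(22,-9,23)
reduced (well bottom): (22,-9,23) with a≤c, −a<b≤a
well minimum |f| = |-22| = 22 (negative-definite)

22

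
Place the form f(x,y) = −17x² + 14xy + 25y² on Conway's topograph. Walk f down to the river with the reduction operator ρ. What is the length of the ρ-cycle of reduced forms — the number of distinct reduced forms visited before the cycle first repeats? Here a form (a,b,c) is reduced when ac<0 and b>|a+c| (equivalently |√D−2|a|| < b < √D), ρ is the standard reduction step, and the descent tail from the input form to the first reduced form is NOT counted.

D = 1896, ⌊√D⌋ = 43
river: ρ → (25,36,-6)
river: ρ → (-6,36,25)
river: ρ → (25,14,-17)
river: ρ → (-17,20,22)
river: ρ → (22,24,-15)
river: ρ → (-15,36,10)
river: ρ → (10,24,-33)
river: ρ → (-33,42,1)
river: ρ → (1,42,-33)
river: ρ → (-33,24,10)
river: ρ → (10,36,-15)
river: ρ → (-15,24,22)
river: ρ → (22,20,-17)
river: ρ → (-17,14,25)
ρ-cycle length = 14 (tail of 0 descent steps not counted)

14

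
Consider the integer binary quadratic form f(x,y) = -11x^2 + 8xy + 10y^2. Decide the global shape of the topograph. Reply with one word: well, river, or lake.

D = b²−4ac = 8² − 4·(-11)·10 = 504
D > 0 non-square ⇒ indefinite ⇒ periodic river

river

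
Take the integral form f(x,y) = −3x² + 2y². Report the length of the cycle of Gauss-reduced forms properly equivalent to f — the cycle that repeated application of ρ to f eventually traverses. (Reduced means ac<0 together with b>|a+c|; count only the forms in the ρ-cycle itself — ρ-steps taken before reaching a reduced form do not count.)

D = 24, ⌊√D⌋ = 4
descent: ρ → (2,4,-1)  [lands on river]
river: ρ → (-1,4,2)
ρ-cycle length = 2 (tail of 1 descent step not counted)

2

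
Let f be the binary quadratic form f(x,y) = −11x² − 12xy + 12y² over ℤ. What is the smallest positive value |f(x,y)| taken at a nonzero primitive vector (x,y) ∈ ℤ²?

descent: ρ → (12,12,-11)  [lands on river]
river: ρ → (-11,10,13)
river: ρ → (13,16,-8)
river: ρ → (-8,16,13)
river: ρ → (13,10,-11)
river: ρ → (-11,12,12)
closes: descent 1, river 6
min |a| on river = 8

8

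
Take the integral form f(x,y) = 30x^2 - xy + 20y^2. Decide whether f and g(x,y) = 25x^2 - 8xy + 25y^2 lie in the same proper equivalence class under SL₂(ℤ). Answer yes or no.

D₁ = -2399, D₂ = -2436
discriminants differ ⇒ not SL₂(ℤ)-equivalent

no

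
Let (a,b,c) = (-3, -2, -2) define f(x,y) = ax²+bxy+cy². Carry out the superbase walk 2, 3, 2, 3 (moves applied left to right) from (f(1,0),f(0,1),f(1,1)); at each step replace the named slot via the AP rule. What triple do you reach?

start (-3,-2,-7) = (f(1,0),f(0,1),f(1,1))
replace slot 2: 2·((-3)+(-7)) − (-2) = -18 → (-3,-18,-7)
replace slot 3: 2·((-3)+(-18)) − (-7) = -35 → (-3,-18,-35)
replace slot 2: 2·((-3)+(-35)) − (-18) = -58 → (-3,-58,-35)
replace slot 3: 2·((-3)+(-58)) − (-35) = -87 → (-3,-58,-87)

-3,-58,-87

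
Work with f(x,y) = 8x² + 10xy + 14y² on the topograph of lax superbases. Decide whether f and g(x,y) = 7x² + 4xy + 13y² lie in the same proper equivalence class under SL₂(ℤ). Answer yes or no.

D₁ = -348, D₂ = -348
f: translate: b→-6 (≡10 mod 16), so (8,10,14)→(8,-6,12)
f: reduced (well bottom): (8,-6,12) with a≤c, −a<b≤a
g: reduced (well bottom): (7,4,13) with a≤c, −a<b≤a
reduced forms (8, -6, 12) vs (7, 4, 13) ⇒ inequivalent

no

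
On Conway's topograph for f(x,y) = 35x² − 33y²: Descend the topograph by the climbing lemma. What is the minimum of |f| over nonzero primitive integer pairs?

descent: ρ → (-33,66,2)  [lands on river]
river: ρ → (2,66,-33)
closes: descent 1, river 2
min |a| on river = 2

2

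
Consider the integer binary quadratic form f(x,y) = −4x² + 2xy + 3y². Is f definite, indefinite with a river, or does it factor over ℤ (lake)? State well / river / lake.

D = b²−4ac = 2² − 4·(-4)·3 = 52
D > 0 non-square ⇒ indefinite ⇒ periodic river

river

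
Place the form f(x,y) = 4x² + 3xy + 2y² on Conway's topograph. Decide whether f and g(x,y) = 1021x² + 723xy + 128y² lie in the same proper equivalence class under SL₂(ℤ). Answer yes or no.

D₁ = -23, D₂ = -23
f: flip: (4,3,2)→(2,-3,4)
f: translate: b→1 (≡-3 mod 4), so (2,-3,4)→(2,1,3)
f: reduced (well bottom): (2,1,3) with a≤c, −a<b≤a
g: flip: (1021,723,128)→(128,-723,1021)
g: translate: b→45 (≡-723 mod 256), so (128,-723,1021)→(128,45,4)
g: flip: (128,45,4)→(4,-45,128)
g: translate: b→3 (≡-45 mod 8), so (4,-45,128)→(4,3,2)
g: flip: (4,3,2)→(2,-3,4)
g: translate: b→1 (≡-3 mod 4), so (2,-3,4)→(2,1,3)
g: reduced (well bottom): (2,1,3) with a≤c, −a<b≤a
reduced forms (2, 1, 3) vs (2, 1, 3) ⇒ equivalent

yes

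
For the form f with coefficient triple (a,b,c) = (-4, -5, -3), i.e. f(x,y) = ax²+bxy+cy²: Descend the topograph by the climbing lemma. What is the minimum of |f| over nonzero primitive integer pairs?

translate: b→-3 (≡5 mod 8), so (4,5,3)→(4,-3,2)
flip: (4,-3,2)→(2,3,4)
translate: b→-1 (≡3 mod 4), so (2,3,4)→(2,-1,3)
reduced (well bottom): (2,-1,3) with a≤c, −a<b≤a
well minimum |f| = |-2| = 2 (negative-definite)

2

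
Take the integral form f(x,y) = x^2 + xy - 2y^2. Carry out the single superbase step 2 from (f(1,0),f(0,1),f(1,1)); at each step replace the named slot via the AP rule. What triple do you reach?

start (1,-2,0) = (f(1,0),f(0,1),f(1,1))
replace slot 2: 2·(1+0) − (-2) = 4 → (1,4,0)

1,4,0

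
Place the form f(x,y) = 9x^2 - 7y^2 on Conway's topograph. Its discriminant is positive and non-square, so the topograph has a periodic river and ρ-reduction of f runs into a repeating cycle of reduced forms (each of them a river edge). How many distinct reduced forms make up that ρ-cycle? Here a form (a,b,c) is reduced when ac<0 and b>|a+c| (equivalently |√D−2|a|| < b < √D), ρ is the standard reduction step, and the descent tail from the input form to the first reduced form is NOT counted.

D = 252, ⌊√D⌋ = 15
descent: ρ → (-7,14,2)  [lands on river]
river: ρ → (2,14,-7)
ρ-cycle length = 2 (tail of 1 descent step not counted)

2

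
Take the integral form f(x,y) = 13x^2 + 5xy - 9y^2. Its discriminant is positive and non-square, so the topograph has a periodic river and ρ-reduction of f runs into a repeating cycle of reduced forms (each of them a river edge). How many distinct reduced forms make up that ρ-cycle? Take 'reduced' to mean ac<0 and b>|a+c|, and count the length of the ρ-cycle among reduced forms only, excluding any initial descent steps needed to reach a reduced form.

D = 493, ⌊√D⌋ = 22
river: ρ → (-9,13,9)
river: ρ → (9,5,-13)
river: ρ → (-13,21,1)
river: ρ → (1,21,-13)
river: ρ → (-13,5,9)
river: ρ → (9,13,-9)
river: ρ → (-9,5,13)
river: ρ → (13,21,-1)
river: ρ → (-1,21,13)
river: ρ → (13,5,-9)
ρ-cycle length = 10 (tail of 0 descent steps not counted)

10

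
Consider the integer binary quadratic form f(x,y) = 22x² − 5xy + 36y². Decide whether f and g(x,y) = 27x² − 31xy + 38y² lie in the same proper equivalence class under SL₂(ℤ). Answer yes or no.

D₁ = -3143, D₂ = -3143
f: reduced (well bottom): (22,-5,36) with a≤c, −a<b≤a
g: translate: b→23 (≡-31 mod 54), so (27,-31,38)→(27,23,34)
g: reduced (well bottom): (27,23,34) with a≤c, −a<b≤a
reduced forms (22, -5, 36) vs (27, 23, 34) ⇒ inequivalent

no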